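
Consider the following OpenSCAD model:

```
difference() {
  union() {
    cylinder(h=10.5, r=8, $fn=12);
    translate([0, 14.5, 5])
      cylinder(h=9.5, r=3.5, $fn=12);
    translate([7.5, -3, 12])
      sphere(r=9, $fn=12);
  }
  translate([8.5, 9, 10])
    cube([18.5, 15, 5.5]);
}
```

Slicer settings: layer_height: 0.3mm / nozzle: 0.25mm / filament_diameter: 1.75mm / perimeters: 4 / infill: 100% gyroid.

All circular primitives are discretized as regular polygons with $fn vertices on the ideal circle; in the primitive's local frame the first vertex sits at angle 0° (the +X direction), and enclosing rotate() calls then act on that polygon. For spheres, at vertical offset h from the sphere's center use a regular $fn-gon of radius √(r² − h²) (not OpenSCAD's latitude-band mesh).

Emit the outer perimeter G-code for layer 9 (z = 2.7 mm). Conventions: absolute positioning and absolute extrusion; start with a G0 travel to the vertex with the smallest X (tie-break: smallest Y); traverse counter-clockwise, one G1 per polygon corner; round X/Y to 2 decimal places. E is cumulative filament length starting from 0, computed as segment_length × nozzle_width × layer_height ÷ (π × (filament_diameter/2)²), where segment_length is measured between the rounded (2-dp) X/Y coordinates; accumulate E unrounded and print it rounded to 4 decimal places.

G0 X-8.00 Y0.00 Z2.70
G1 X-6.93 Y-4.00 E0.1291
G1 X-4.00 Y-6.93 E0.2583
G1 X0.00 Y-8.00 E0.3874
G1 X4.00 Y-6.93 E0.5165
G1 X6.93 Y-4.00 E0.6457
G1 X8.00 Y0.00 E0.7749
G1 X6.93 Y4.00 E0.9040
G1 X4.00 Y6.93 E1.0332
G1 X0.00 Y8.00 E1.1623
G1 X-4.00 Y6.93 E1.2914
G1 X-6.93 Y4.00 E1.4206
G1 X-8.00 Y0.00 E1.5497

At z = 2.7 mm: the r=8 cylinder gives a regular 12-gon of circumradius 8 (constant along its height); the cylinder at (0, 14.5) is not intersected at this z (z outside [5, 14.5]); the sphere at (7.5, -3) is not intersected at this z (|z−center|=9.300 > r=9); Merging all regions: only the r=8 cylinder is present, so the union is just that shape — 1 connected region; the cube at (8.5, 9) is not intersected at this z (z outside [10, 15.5]); Taking the first minus the rest: none of the subtracted shapes is present at this height, so that combined region is unchanged — 1 connected region. The outline is a single polygon with 12 vertices. Extrusion per mm of travel: 0.25 × 0.3 / (π × 0.875²) = 0.031181. Accumulating E over each segment gives final E = 1.5497.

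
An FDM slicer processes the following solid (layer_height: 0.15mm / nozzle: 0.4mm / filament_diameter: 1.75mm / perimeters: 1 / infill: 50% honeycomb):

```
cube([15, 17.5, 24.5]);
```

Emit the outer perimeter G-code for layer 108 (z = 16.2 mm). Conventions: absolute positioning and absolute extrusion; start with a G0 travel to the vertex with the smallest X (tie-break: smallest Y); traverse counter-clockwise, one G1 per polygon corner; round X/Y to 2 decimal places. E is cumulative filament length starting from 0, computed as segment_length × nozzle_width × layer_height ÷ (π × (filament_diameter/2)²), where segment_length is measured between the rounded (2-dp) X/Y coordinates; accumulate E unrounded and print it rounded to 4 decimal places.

At z = 16.2 mm: the 15×17.5 cube contributes its full rectangle. The outline is a single polygon with 4 vertices. Extrusion per mm of travel: 0.4 × 0.15 / (π × 0.875²) = 0.024945. Accumulating E over each segment gives final E = 1.6214.

G0 X0.00 Y0.00 Z16.20
G1 X15.00 Y0.00 E0.3742
G1 X15.00 Y17.50 E0.8107
G1 X0.00 Y17.50 E1.1849
G1 X0.00 Y0.00 E1.6214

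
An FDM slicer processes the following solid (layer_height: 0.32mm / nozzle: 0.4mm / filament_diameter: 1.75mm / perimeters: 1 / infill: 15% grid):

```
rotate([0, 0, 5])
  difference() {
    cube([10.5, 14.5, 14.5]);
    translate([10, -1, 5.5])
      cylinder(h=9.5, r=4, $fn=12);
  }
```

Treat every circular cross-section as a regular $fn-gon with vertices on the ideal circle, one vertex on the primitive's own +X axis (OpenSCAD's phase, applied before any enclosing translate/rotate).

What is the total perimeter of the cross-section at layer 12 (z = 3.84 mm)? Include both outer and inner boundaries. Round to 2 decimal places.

50.00 mm

At z = 3.84 mm: the cube is present — its section is the full 10.5×14.5 rectangle (perimeter 50.00 mm); the cylinder at (10, -1) is absent (z outside [5.5, 15]); Subtracting the remaining from the first: none of the subtracted shapes is present at this height, so the 10.5×14.5 cube is unchanged — boundary = 50.00 mm; (rotated 5° about Z; rotation is an isometry so areas/perimeters/island counts are preserved). Overall, the cross-section is a single solid region. Total boundary length (outer) = 50.00 mm.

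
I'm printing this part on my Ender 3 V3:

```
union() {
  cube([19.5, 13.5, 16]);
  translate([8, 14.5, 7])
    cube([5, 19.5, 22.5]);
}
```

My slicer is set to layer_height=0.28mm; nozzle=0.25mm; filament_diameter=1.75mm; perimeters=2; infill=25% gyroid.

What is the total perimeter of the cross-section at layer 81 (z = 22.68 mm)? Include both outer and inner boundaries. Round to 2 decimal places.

At z = 22.68 mm: the cube does not reach this height (z outside [0, 16]); the cube at (8, 14.5) is present — its section is the full 5×19.5 rectangle (perimeter 49.00 mm); Taking the union: only the 5×19.5 cube at (8, 14.5) is present, so the union is just that shape — boundary = 49.00 mm. Overall, the cross-section is a single solid region. Total boundary length (outer) = 49.00 mm.

49.00 mm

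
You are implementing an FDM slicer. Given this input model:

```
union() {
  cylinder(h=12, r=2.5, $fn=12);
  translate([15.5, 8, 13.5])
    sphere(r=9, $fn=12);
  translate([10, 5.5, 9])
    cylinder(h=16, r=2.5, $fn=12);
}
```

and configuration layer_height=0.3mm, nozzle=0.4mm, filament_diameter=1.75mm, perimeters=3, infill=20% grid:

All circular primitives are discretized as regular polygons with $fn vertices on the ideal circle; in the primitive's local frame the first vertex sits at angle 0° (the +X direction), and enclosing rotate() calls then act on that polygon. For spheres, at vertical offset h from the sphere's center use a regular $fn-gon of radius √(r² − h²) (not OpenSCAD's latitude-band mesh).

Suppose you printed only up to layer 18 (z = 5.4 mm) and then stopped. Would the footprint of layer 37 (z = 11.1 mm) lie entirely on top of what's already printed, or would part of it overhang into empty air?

Compare the two slices. At z = 5.4: the cylinder: section is a regular 12-gon, circumradius r=2.5 (area = (12/2)·2.500²·sin(360°/12) = 18.75 mm²); the sphere at (15.5, 8): section is a regular 12-gon, circumradius = √(r²−h²) = √(9²−8.1²) = 3.923 (area = (12/2)·3.923²·sin(360°/12) = 46.17 mm²); the cylinder at (10, 5.5) is absent (z outside [9, 25]); Merging all regions: the 2 present regions are separate (no shared area or edge), so areas and boundary lengths simply add and each stays a separate island — area = 64.92 mm². At z = 11.1: the r=2.5 cylinder contributes a regular 12-gon of circumradius 2.5 (area = (12/2)·2.500²·sin(360°/12) = 18.75 mm²); the r=9 sphere at (15.5, 8) contributes a regular 12-gon of circumradius √(9²−2.4²) = 8.674 (area = (12/2)·8.674²·sin(360°/12) = 225.72 mm²); the r=2.5 cylinder at (10, 5.5) contributes a regular 12-gon of circumradius 2.5 (area = (12/2)·2.500²·sin(360°/12) = 18.75 mm²); Taking the union: the regions partially overlap — summed areas 263.22 mm² minus the doubly-counted overlap 18.75 mm² gives 244.47 mm² — area = 244.47 mm². Checking containment: at z = 11.1 the cross-section extends beyond the z = 5.4 cross-section by about 179.55 mm².

part overhangs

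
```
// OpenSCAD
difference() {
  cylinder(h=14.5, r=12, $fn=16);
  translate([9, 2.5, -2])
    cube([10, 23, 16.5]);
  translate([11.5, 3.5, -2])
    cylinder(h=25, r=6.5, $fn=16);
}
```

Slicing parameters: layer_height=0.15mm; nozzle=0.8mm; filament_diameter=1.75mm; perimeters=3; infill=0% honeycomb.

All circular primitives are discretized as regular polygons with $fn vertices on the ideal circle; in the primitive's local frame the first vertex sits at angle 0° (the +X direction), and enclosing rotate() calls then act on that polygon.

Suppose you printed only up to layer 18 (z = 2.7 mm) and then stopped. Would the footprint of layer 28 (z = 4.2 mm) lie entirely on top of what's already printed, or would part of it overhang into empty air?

Compare the two slices. At z = 2.7: the r=12 cylinder contributes a regular 16-gon of circumradius 12 (area = (16/2)·12.000²·sin(360°/16) = 440.85 mm²); the cube at (9, 2.5) (footprint 10×23) is included at this height (area 230.00 mm²); the cylinder at (11.5, 3.5): section is a regular 16-gon, circumradius r=6.5 (area = (16/2)·6.500²·sin(360°/16) = 129.35 mm²); After the difference (first − rest): starting from the r=12 cylinder (440.85 mm²), the 10×23 cube at (9, 2.5) partially overlaps it — only the 8.06 mm² overlap (of its 230.00 mm²) is removed, clipping the outline; the r=6.5 cylinder at (11.5, 3.5) partially overlaps it — only the 46.98 mm² overlap (of its 129.35 mm²) is removed, clipping the outline — area = 385.81 mm². At z = 4.2: the r=12 cylinder contributes a regular 16-gon of circumradius 12 (area = (16/2)·12.000²·sin(360°/16) = 440.85 mm²); the cube at (9, 2.5) is present — its section is the full 10×23 rectangle (area 230.00 mm²); the r=6.5 cylinder at (11.5, 3.5) gives a regular 16-gon of circumradius 6.5 (constant along its height) (area = (16/2)·6.500²·sin(360°/16) = 129.35 mm²); After the difference (first − rest): starting from the r=12 cylinder (440.85 mm²), the 10×23 cube at (9, 2.5) partially overlaps it — only the 8.06 mm² overlap (of its 230.00 mm²) is removed, clipping the outline; the r=6.5 cylinder at (11.5, 3.5) partially overlaps it — only the 46.98 mm² overlap (of its 129.35 mm²) is removed, clipping the outline — area = 385.81 mm². Checking containment: the cross-section at z = 4.2 is a subset of the cross-section at z = 2.7.

entirely on top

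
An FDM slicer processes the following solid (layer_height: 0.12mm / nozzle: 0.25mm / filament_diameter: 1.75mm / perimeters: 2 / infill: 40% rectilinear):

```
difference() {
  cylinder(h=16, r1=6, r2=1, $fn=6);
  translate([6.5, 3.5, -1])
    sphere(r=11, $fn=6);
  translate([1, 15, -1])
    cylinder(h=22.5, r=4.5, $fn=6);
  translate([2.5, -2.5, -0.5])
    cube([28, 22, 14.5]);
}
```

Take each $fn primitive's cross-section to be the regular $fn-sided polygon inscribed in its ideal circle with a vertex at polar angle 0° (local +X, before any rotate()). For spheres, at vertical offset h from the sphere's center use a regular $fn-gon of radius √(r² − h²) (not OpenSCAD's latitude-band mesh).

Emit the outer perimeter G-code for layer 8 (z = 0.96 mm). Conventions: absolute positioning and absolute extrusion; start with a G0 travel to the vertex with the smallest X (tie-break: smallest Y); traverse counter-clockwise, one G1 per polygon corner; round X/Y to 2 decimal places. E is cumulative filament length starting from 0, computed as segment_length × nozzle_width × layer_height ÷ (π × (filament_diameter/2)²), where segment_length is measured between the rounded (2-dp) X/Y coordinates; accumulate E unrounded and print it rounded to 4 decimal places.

G0 X-5.70 Y0.00 Z0.96
G1 X-2.85 Y-4.94 E0.0711
G1 X0.55 Y-4.94 E0.1135
G1 X-4.00 Y2.94 E0.2270
G1 X-5.70 Y0.00 E0.2694

At z = 0.96 mm: the cone (r1=6→r2=1) has section circumradius 5.700 here — a regular 6-gon; the r=11 sphere at (6.5, 3.5) slices to a regular 6-gon of circumradius 10.824 (√(r²−h²) with h=1.96 from center); the r=4.5 cylinder at (1, 15) gives a regular 6-gon of circumradius 4.5 (constant along its height); the cube at (2.5, -2.5) (footprint 28×22) is included at this height; Subtracting the remaining from the first: starting from the cone, the r=11 sphere at (6.5, 3.5) partially overlaps it — only the 62.65 mm² overlap (of its 304.39 mm²) is removed, clipping the outline; the r=4.5 cylinder at (1, 15) misses the remaining region (no effect); the 28×22 cube at (2.5, -2.5) misses the remaining region (no effect) — 1 connected region. The outline is a single polygon with 4 vertices. Extrusion per mm of travel: 0.25 × 0.12 / (π × 0.875²) = 0.012473. Accumulating E over each segment gives final E = 0.2694.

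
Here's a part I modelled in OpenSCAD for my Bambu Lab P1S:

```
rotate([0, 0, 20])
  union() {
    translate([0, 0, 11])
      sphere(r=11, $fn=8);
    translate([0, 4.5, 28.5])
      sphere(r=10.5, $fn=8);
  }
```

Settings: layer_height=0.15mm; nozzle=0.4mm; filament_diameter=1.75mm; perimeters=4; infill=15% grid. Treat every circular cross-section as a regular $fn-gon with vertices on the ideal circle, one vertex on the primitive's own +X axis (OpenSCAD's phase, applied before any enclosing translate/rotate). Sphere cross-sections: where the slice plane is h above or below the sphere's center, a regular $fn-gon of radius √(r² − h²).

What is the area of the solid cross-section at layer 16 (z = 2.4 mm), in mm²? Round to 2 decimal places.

133.05 mm²

At z = 2.4 mm: the sphere: section is a regular 8-gon, circumradius = √(r²−h²) = √(11²−8.6²) = 6.859 (area = (8/2)·6.859²·sin(360°/8) = 133.05 mm²); the sphere at (0, 4.5) is not intersected at this z (|z−center|=26.100 > r=10.5); Taking the union: only the r=11 sphere is present, so the union is just that shape — area = 133.05 mm²; (rotated 20° about Z; rotation is an isometry so areas/perimeters/island counts are preserved). Overall, the cross-section is a single solid region. Net area = 133.05 mm².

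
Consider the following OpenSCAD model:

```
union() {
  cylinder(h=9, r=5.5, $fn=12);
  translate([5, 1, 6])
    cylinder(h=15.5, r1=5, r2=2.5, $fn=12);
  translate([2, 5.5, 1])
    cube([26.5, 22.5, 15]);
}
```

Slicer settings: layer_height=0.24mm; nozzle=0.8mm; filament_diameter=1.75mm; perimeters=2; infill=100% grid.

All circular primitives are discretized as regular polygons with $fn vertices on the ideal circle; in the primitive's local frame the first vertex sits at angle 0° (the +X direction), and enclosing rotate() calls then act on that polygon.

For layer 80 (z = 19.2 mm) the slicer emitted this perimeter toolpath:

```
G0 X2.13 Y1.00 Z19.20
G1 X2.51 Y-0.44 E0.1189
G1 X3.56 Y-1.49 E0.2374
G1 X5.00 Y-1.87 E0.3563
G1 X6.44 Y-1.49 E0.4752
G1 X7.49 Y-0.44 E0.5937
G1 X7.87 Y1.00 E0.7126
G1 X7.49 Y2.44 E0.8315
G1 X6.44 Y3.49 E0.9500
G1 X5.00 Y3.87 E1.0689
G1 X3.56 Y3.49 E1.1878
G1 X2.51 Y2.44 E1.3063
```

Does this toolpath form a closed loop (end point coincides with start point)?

Start point (G0): (2.13, 1.00). End point (last G1): the path does not return to the start — open.

no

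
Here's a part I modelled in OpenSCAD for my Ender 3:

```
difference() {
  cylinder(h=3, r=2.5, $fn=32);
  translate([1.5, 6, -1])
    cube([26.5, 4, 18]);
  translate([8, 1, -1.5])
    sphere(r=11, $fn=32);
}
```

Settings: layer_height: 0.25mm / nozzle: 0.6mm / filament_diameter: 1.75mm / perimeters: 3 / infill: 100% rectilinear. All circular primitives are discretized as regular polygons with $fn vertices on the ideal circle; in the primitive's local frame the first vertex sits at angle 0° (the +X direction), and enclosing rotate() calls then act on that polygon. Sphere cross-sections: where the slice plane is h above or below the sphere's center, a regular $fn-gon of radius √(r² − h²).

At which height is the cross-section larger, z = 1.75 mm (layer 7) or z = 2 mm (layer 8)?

layer 8 (z = 2 mm)

Layer 7 (z = 1.75): the r=2.5 cylinder gives a regular 32-gon of circumradius 2.5 (constant along its height) (area = (32/2)·2.500²·sin(360°/32) = 19.51 mm²); the 26.5×4 cube at (1.5, 6) contributes its full rectangle (area 106.00 mm²); the r=11 sphere at (8, 1) contributes a regular 32-gon of circumradius √(11²−3.25²) = 10.509 (area = (32/2)·10.509²·sin(360°/32) = 344.72 mm²); After the difference (first − rest): starting from the r=2.5 cylinder (19.51 mm²), the 26.5×4 cube at (1.5, 6) misses the remaining region (no effect); the r=11 sphere at (8, 1) partially overlaps it — only the 19.43 mm² overlap (of its 344.72 mm²) is removed, clipping the outline — area = 0.08 mm². So its area = 0.08 mm². Layer 8 (z = 2): the r=2.5 cylinder contributes a regular 32-gon of circumradius 2.5 (area = (32/2)·2.500²·sin(360°/32) = 19.51 mm²); the cube at (1.5, 6) is present — its section is the full 26.5×4 rectangle (area 106.00 mm²); the r=11 sphere at (8, 1) slices to a regular 32-gon of circumradius 10.428 (√(r²−h²) with h=3.5 from center) (area = (32/2)·10.428²·sin(360°/32) = 339.46 mm²); After the difference (first − rest): starting from the r=2.5 cylinder (19.51 mm²), the 26.5×4 cube at (1.5, 6) misses the remaining region (no effect); the r=11 sphere at (8, 1) partially overlaps it — only the 19.29 mm² overlap (of its 339.46 mm²) is removed, clipping the outline — area = 0.21 mm². So its area = 0.21 mm². Layer 8 is larger (0.21 vs 0.08 mm²).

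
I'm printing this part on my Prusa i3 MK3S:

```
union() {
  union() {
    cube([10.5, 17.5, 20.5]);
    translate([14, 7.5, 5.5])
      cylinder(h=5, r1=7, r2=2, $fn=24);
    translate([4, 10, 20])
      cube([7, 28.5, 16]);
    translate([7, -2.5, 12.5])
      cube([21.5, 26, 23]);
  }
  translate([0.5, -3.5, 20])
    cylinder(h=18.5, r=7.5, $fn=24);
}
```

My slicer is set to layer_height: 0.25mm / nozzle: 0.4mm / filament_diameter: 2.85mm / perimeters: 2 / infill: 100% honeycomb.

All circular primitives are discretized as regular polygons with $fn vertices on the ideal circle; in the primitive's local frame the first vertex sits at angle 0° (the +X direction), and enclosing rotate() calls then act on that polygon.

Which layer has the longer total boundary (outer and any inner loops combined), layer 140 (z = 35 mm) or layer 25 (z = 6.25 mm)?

layer 140 (z = 35 mm)

Layer 140 (z = 35): the cube is absent (z outside [0, 20.5]); the cone at (14, 7.5) does not reach this height (z outside [5.5, 10.5]); the 7×28.5 cube at (4, 10) contributes its full rectangle (perimeter 71.00 mm); the 21.5×26 cube at (7, -2.5) contributes its full rectangle (perimeter 95.00 mm); Taking the union: the regions partially overlap (shared area 54.00 mm²), so the edge portions inside another operand are dropped and the merged outline is re-measured after clipping — boundary = 131.00 mm; the r=7.5 cylinder at (0.5, -3.5) contributes a regular 24-gon of circumradius 7.5 (perimeter = 2·24·7.500·sin(180°/24) = 46.99 mm); Taking the union: the regions partially overlap (shared area 1.43 mm²), so the edge portions inside another operand are dropped and the merged outline is re-measured after clipping — boundary = 171.49 mm. So its perimeter = 171.49 mm. Layer 25 (z = 6.25): the cube is present — its section is the full 10.5×17.5 rectangle (perimeter 56.00 mm); the cone at (14, 7.5) contributes a regular 24-gon of circumradius 6.250 (interpolated between r1=7 and r2=2 at t=0.150) (perimeter = 2·24·6.250·sin(180°/24) = 39.16 mm); the cube at (4, 10) does not reach this height (z outside [20, 36]); the cube at (7, -2.5) is absent (z outside [12.5, 35.5]); Merging all regions: the regions partially overlap (shared area 19.57 mm²), so the edge portions inside another operand are dropped and the merged outline is re-measured after clipping — boundary = 72.80 mm; the cylinder at (0.5, -3.5) is absent (z outside [20, 38.5]); Merging all regions: only the result so far is present, so the union is just that shape — boundary = 72.80 mm. So its perimeter = 72.80 mm. Layer 140 is larger (171.49 vs 72.80 mm).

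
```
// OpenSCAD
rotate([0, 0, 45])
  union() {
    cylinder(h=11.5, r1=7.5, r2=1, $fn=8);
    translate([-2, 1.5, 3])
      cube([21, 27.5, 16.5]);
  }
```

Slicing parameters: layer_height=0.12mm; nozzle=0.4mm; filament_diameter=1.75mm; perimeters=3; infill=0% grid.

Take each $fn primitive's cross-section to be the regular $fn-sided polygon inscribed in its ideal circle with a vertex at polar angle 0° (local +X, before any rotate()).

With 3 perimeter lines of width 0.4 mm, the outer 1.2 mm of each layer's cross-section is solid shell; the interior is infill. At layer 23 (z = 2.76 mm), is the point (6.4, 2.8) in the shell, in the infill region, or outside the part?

outside

At z = 2.76 mm: the cone: at t=0.240 of its height the radius interpolates to r₁+(r₂−r₁)t = 5.940, giving a regular 8-gon of that circumradius; the cube at (-2, 1.5) does not reach this height (z outside [3, 19.5]); Taking the union: only the cone is present, so the union is just that shape — 1 connected region; (whole slice rotated 45° about Z — lengths, areas and connectivity unchanged). Overall, the cross-section is a single solid region. Undo the 45° rotation: the query point maps to (6.505, -2.546) in the un-rotated model frame. The nearest boundary edge runs (4.20, -4.20)→(5.94, 0.00); distance from the point to it = 1.50 mm. The point is not inside any of the regions above, so it lies outside the cross-section (1.50 mm from the nearest boundary).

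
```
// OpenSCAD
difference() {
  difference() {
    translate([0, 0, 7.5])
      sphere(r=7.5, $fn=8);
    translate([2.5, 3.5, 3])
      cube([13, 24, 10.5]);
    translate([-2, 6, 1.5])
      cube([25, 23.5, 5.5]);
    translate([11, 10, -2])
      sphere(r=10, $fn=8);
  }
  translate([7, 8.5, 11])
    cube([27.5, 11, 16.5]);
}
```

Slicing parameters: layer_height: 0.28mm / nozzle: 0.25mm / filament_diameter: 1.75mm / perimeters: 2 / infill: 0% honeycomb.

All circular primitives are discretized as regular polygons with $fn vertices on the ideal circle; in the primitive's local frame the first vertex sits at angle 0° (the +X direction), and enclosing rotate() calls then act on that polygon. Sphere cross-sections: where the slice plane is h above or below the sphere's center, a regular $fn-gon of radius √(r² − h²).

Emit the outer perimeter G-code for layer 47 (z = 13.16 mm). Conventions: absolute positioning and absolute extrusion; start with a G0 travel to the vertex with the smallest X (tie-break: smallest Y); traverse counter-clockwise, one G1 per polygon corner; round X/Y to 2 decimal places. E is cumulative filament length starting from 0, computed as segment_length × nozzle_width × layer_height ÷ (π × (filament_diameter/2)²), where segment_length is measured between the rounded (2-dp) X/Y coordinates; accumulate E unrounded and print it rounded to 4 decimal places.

G0 X-4.92 Y0.00 Z13.16
G1 X-3.48 Y-3.48 E0.1096
G1 X0.00 Y-4.92 E0.2192
G1 X3.48 Y-3.48 E0.3288
G1 X4.92 Y0.00 E0.4384
G1 X3.48 Y3.48 E0.5480
G1 X3.43 Y3.50 E0.5496
G1 X2.50 Y3.50 E0.5767
G1 X2.50 Y3.89 E0.5880
G1 X0.00 Y4.92 E0.6667
G1 X-3.48 Y3.48 E0.7763
G1 X-4.92 Y0.00 E0.8859

At z = 13.16 mm: the r=7.5 sphere contributes a regular 8-gon of circumradius √(7.5²−5.66²) = 4.921; the cube at (2.5, 3.5) is present — its section is the full 13×24 rectangle; the cube at (-2, 6) is absent (z outside [1.5, 7]); the sphere at (11, 10) is absent (|z−center|=15.160 > r=10); After the difference (first − rest): starting from the r=7.5 sphere, the 13×24 cube at (2.5, 3.5) partially overlaps it — only the 0.18 mm² overlap (of its 312.00 mm²) is removed, clipping the outline — 1 connected region; the cube at (7, 8.5) (footprint 27.5×11) is included at this height; After the difference (first − rest): starting from the result so far, the 27.5×11 cube at (7, 8.5) misses the remaining region (no effect) — 1 connected region. The outline is a single polygon with 11 vertices. Extrusion per mm of travel: 0.25 × 0.28 / (π × 0.875²) = 0.029103. Accumulating E over each segment gives final E = 0.8859.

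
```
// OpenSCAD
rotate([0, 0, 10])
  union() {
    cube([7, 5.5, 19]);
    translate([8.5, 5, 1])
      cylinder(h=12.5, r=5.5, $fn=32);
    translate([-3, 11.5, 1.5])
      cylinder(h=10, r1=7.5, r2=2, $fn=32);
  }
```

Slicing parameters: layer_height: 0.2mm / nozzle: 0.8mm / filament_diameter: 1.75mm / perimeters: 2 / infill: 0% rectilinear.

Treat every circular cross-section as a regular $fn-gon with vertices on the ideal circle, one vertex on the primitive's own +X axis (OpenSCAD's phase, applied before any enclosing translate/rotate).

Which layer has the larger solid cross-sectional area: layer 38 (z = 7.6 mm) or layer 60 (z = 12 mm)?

layer 38 (z = 7.6 mm)

Layer 38 (z = 7.6): the cube is present — its section is the full 7×5.5 rectangle (area 38.50 mm²); the r=5.5 cylinder at (8.5, 5) contributes a regular 32-gon of circumradius 5.5 (area = (32/2)·5.500²·sin(360°/32) = 94.42 mm²); the cone at (-3, 11.5): at t=0.610 of its height the radius interpolates to r₁+(r₂−r₁)t = 4.145, giving a regular 32-gon of that circumradius (area = (32/2)·4.145²·sin(360°/32) = 53.63 mm²); Taking the union: the regions partially overlap — summed areas 186.55 mm² minus the doubly-counted overlap 17.36 mm² gives 169.19 mm² — area = 169.19 mm²; (whole slice rotated 10° about Z — lengths, areas and connectivity unchanged). So its area = 169.19 mm². Layer 60 (z = 12): the cube (footprint 7×5.5) is included at this height (area 38.50 mm²); the r=5.5 cylinder at (8.5, 5) contributes a regular 32-gon of circumradius 5.5 (area = (32/2)·5.500²·sin(360°/32) = 94.42 mm²); the cone at (-3, 11.5) is not intersected at this z (z outside [1.5, 11.5]); Merging all regions: the regions partially overlap — summed areas 132.92 mm² minus the doubly-counted overlap 17.36 mm² gives 115.56 mm² — area = 115.56 mm²; (whole slice rotated 10° about Z — lengths, areas and connectivity unchanged). So its area = 115.56 mm². Layer 38 is larger (169.19 vs 115.56 mm²).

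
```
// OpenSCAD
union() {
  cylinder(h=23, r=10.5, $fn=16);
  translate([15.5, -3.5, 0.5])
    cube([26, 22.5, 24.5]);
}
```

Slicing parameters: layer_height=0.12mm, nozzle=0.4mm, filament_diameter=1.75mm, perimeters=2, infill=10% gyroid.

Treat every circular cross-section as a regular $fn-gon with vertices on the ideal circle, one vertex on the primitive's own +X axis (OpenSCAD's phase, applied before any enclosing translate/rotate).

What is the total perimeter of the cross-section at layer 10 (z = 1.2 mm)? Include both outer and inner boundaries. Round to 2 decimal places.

162.55 mm

At z = 1.2 mm: the r=10.5 cylinder gives a regular 16-gon of circumradius 10.5 (constant along its height) (perimeter = 2·16·10.500·sin(180°/16) = 65.55 mm); the cube at (15.5, -3.5) is present — its section is the full 26×22.5 rectangle (perimeter 97.00 mm); Combining (union): the 2 present regions are separate (no shared area or edge), so areas and boundary lengths simply add and each stays a separate island — boundary = 162.55 mm. Overall, the cross-section has 2 separate islands. Total boundary length (outer) = 162.55 mm.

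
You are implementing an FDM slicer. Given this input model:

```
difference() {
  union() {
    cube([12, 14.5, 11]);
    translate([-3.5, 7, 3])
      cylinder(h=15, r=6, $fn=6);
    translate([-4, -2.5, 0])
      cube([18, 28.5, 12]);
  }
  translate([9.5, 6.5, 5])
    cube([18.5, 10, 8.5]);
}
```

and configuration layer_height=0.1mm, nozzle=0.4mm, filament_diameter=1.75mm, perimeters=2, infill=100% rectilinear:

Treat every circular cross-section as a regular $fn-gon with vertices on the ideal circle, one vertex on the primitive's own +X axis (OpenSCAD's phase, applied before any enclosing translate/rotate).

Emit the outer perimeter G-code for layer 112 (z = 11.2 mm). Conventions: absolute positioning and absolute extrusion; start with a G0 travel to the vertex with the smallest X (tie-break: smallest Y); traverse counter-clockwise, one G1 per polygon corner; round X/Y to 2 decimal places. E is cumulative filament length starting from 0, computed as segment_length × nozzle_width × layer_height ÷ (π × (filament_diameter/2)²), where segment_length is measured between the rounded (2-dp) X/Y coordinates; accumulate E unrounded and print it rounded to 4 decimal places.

G0 X-9.50 Y7.00 Z11.20
G1 X-6.50 Y1.80 E0.0998
G1 X-4.00 Y1.80 E0.1414
G1 X-4.00 Y-2.50 E0.2129
G1 X14.00 Y-2.50 E0.5123
G1 X14.00 Y6.50 E0.6619
G1 X9.50 Y6.50 E0.7368
G1 X9.50 Y16.50 E0.9031
G1 X14.00 Y16.50 E0.9779
G1 X14.00 Y26.00 E1.1359
G1 X-4.00 Y26.00 E1.4352
G1 X-4.00 Y12.20 E1.6647
G1 X-6.50 Y12.20 E1.7063
G1 X-9.50 Y7.00 E1.8061

At z = 11.2 mm: the cube is not intersected at this z (z outside [0, 11]); the cylinder at (-3.5, 7): section is a regular 6-gon, circumradius r=6; the cube at (-4, -2.5) (footprint 18×28.5) is included at this height; Taking the union: the regions partially overlap (shared area 51.96 mm²), so overlapping operands fuse into one piece — 1 connected region; the 18.5×10 cube at (9.5, 6.5) contributes its full rectangle; Taking the first minus the rest: starting from that combined region, the 18.5×10 cube at (9.5, 6.5) partially overlaps it — only the 45.00 mm² overlap (of its 185.00 mm²) is removed, clipping the outline — 1 connected region. The outline is a single polygon with 13 vertices. Extrusion per mm of travel: 0.4 × 0.1 / (π × 0.875²) = 0.016630. Accumulating E over each segment gives final E = 1.8061.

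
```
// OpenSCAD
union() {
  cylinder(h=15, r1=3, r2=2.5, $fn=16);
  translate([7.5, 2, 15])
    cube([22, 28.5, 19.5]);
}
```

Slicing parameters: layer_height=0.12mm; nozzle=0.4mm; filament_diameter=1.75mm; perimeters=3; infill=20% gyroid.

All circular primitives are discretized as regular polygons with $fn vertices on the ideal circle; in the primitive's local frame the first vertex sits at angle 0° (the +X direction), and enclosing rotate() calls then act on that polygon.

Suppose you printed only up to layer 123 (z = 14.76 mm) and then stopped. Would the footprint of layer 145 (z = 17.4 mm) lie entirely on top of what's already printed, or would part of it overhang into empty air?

part overhangs

Compare the two slices. At z = 14.76: the cone: at t=0.984 of its height the radius interpolates to r₁+(r₂−r₁)t = 2.508, giving a regular 16-gon of that circumradius (area = (16/2)·2.508²·sin(360°/16) = 19.26 mm²); the cube at (7.5, 2) is not intersected at this z (z outside [15, 34.5]); Merging all regions: only the cone is present, so the union is just that shape — area = 19.26 mm². At z = 17.4: the cone is absent (z outside [0, 15]); the cube at (7.5, 2) is present — its section is the full 22×28.5 rectangle (area 627.00 mm²); Combining (union): only the 22×28.5 cube at (7.5, 2) is present, so the union is just that shape — area = 627.00 mm². Checking containment: at z = 17.4 the cross-section extends beyond the z = 14.76 cross-section by about 627.00 mm².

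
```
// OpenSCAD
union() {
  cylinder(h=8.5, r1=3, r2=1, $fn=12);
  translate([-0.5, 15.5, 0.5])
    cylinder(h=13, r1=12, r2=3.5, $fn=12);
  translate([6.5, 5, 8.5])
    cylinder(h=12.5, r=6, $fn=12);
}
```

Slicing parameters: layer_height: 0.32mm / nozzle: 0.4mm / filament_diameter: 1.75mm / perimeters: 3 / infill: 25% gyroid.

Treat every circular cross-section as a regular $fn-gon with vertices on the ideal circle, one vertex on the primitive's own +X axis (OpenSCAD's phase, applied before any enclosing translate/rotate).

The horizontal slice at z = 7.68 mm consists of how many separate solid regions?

2

At z = 7.68 mm: the cone: at t=0.904 of its height the radius interpolates to r₁+(r₂−r₁)t = 1.193, giving a regular 12-gon of that circumradius; the cone at (-0.5, 15.5) (r1=12→r2=3.5) has section circumradius 7.305 here — a regular 12-gon; the cylinder at (6.5, 5) does not reach this height (z outside [8.5, 21]); Merging all regions: the 2 present regions are separate (no shared area or edge), so areas and boundary lengths simply add and each stays a separate island — 2 connected regions. The result has 2 disconnected regions.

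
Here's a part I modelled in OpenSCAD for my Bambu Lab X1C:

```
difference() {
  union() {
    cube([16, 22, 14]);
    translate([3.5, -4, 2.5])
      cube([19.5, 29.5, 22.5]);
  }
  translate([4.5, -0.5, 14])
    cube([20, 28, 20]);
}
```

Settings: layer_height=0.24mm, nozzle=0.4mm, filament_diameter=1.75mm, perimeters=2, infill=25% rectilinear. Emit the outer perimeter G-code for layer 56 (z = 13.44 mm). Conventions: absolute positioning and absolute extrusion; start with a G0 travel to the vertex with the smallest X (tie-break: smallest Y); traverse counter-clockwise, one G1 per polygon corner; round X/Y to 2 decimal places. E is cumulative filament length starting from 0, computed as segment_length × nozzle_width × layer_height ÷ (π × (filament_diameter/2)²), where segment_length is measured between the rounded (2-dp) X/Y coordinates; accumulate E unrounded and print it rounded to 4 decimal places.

G0 X0.00 Y0.00 Z13.44
G1 X3.50 Y0.00 E0.1397
G1 X3.50 Y-4.00 E0.2993
G1 X23.00 Y-4.00 E1.0776
G1 X23.00 Y25.50 E2.2550
G1 X3.50 Y25.50 E3.0333
G1 X3.50 Y22.00 E3.1730
G1 X0.00 Y22.00 E3.3127
G1 X0.00 Y0.00 E4.1908

At z = 13.44 mm: the cube is present — its section is the full 16×22 rectangle; the cube at (3.5, -4) (footprint 19.5×29.5) is included at this height; Merging all regions: the regions partially overlap (shared area 275.00 mm²), so overlapping operands fuse into one piece — 1 connected region; the cube at (4.5, -0.5) does not reach this height (z outside [14, 34]); Taking the first minus the rest: none of the subtracted shapes is present at this height, so that combined region is unchanged — 1 connected region. The outline is a single polygon with 8 vertices. Extrusion per mm of travel: 0.4 × 0.24 / (π × 0.875²) = 0.039912. Accumulating E over each segment gives final E = 4.1908.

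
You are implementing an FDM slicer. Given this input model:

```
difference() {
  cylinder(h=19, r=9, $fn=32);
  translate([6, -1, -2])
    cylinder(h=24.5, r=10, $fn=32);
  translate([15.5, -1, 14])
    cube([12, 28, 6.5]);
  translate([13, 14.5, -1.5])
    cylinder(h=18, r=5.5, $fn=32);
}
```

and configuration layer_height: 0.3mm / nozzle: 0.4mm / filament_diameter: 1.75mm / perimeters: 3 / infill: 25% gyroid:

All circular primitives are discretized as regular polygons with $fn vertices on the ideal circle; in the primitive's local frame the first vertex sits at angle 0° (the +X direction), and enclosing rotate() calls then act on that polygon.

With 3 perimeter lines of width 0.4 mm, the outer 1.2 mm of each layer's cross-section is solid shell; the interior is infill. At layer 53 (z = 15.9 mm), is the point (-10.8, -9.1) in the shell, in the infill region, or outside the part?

At z = 15.9 mm: the r=9 cylinder gives a regular 32-gon of circumradius 9 (constant along its height); the r=10 cylinder at (6, -1) contributes a regular 32-gon of circumradius 10; the cube at (15.5, -1) is present — its section is the full 12×28 rectangle; the r=5.5 cylinder at (13, 14.5) contributes a regular 32-gon of circumradius 5.5; Subtracting the remaining from the first: starting from the r=9 cylinder, the r=10 cylinder at (6, -1) partially overlaps it — only the 167.67 mm² overlap (of its 312.14 mm²) is removed, clipping the outline; the 12×28 cube at (15.5, -1) misses the remaining region (no effect); the r=5.5 cylinder at (13, 14.5) misses the remaining region (no effect) — 1 connected region. Overall, the cross-section is a single solid region. The nearest boundary edge runs (-6.36, -6.36)→(-7.48, -5.00); distance from the point to it = 5.16 mm. The point is not inside any of the regions above, so it lies outside the cross-section (5.16 mm from the nearest boundary).

outside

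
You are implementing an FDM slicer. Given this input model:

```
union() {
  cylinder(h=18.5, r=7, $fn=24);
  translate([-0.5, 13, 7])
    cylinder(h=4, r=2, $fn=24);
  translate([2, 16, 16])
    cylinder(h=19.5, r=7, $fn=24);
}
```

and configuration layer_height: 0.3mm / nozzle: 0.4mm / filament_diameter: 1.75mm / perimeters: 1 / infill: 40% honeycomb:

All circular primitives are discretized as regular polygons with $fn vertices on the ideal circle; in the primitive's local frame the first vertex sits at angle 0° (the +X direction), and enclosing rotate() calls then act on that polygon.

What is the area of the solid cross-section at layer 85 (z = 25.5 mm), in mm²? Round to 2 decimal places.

152.19 mm²

At z = 25.5 mm: the cylinder is not intersected at this z (z outside [0, 18.5]); the cylinder at (-0.5, 13) is not intersected at this z (z outside [7, 11]); the r=7 cylinder at (2, 16) gives a regular 24-gon of circumradius 7 (constant along its height) (area = (24/2)·7.000²·sin(360°/24) = 152.19 mm²); Merging all regions: only the r=7 cylinder at (2, 16) is present, so the union is just that shape — area = 152.19 mm². Overall, the cross-section is a single solid region. Net area = 152.19 mm².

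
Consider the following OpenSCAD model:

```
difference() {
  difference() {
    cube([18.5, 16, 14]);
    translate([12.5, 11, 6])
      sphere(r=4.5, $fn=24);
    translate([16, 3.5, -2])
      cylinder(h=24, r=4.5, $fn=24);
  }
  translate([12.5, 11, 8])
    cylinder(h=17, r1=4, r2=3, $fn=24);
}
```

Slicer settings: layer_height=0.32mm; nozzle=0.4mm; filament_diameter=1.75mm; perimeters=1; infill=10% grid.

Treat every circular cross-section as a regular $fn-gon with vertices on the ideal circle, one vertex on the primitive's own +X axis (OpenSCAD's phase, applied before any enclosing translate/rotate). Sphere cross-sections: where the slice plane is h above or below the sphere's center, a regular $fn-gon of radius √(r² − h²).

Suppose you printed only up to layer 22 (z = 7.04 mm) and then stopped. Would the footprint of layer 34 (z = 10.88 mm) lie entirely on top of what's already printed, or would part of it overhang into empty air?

Compare the two slices. At z = 7.04: the 18.5×16 cube contributes its full rectangle (area 296.00 mm²); the r=4.5 sphere at (12.5, 11) contributes a regular 24-gon of circumradius √(4.5²−1.04²) = 4.378 (area = (24/2)·4.378²·sin(360°/24) = 59.53 mm²); the cylinder at (16, 3.5): section is a regular 24-gon, circumradius r=4.5 (area = (24/2)·4.500²·sin(360°/24) = 62.89 mm²); Subtracting the remaining from the first: starting from the 18.5×16 cube (296.00 mm²), the r=4.5 sphere at (12.5, 11) lies wholly inside it (removes its full 59.53 mm² and its 27.43 mm outline becomes a hole wall); the r=4.5 cylinder at (16, 3.5) partially overlaps it — only the 47.79 mm² overlap (of its 62.89 mm²) is removed, clipping the outline — area = 188.68 mm²; the cone at (12.5, 11) is absent (z outside [8, 25]); Subtracting the remaining from the first: none of the subtracted shapes is present at this height, so that combined region is unchanged — area = 188.68 mm². At z = 10.88: the 18.5×16 cube contributes its full rectangle (area 296.00 mm²); the sphere at (12.5, 11) does not reach this height (|z−center|=4.880 > r=4.5); the r=4.5 cylinder at (16, 3.5) contributes a regular 24-gon of circumradius 4.5 (area = (24/2)·4.500²·sin(360°/24) = 62.89 mm²); After the difference (first − rest): starting from the 18.5×16 cube (296.00 mm²), the r=4.5 cylinder at (16, 3.5) partially overlaps it — only the 48.92 mm² overlap (of its 62.89 mm²) is removed, clipping the outline — area = 247.08 mm²; the cone at (12.5, 11): at t=0.169 of its height the radius interpolates to r₁+(r₂−r₁)t = 3.831, giving a regular 24-gon of that circumradius (area = (24/2)·3.831²·sin(360°/24) = 45.57 mm²); After the difference (first − rest): starting from that combined region (247.08 mm²), the cone at (12.5, 11) lies wholly inside it (removes its full 45.57 mm² and its 24.00 mm outline becomes a hole wall) — area = 201.51 mm². Checking containment: at z = 10.88 the cross-section extends beyond the z = 7.04 cross-section by about 12.83 mm².

part overhangs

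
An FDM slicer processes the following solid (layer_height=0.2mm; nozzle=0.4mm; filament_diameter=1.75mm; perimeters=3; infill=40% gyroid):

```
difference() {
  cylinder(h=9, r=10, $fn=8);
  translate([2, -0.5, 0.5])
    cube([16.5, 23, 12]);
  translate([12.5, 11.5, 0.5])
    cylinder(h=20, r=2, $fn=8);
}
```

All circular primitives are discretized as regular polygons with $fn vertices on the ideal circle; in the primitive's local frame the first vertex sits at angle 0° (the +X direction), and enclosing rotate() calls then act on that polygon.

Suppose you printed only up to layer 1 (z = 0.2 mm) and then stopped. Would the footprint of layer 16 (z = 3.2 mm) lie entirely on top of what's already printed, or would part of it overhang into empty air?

Compare the two slices. At z = 0.2: the r=10 cylinder gives a regular 8-gon of circumradius 10 (constant along its height) (area = (8/2)·10.000²·sin(360°/8) = 282.84 mm²); the cube at (2, -0.5) is absent (z outside [0.5, 12.5]); the cylinder at (12.5, 11.5) is not intersected at this z (z outside [0.5, 20.5]); Subtracting the remaining from the first: none of the subtracted shapes is present at this height, so the r=10 cylinder is unchanged — area = 282.84 mm². At z = 3.2: the cylinder: section is a regular 8-gon, circumradius r=10 (area = (8/2)·10.000²·sin(360°/8) = 282.84 mm²); the cube at (2, -0.5) (footprint 16.5×23) is included at this height (area 379.50 mm²); the cylinder at (12.5, 11.5): section is a regular 8-gon, circumradius r=2 (area = (8/2)·2.000²·sin(360°/8) = 11.31 mm²); Subtracting the remaining from the first: starting from the r=10 cylinder (282.84 mm²), the 16.5×23 cube at (2, -0.5) partially overlaps it — only the 55.49 mm² overlap (of its 379.50 mm²) is removed, clipping the outline; the r=2 cylinder at (12.5, 11.5) misses the remaining region (no effect) — area = 227.36 mm². Checking containment: the cross-section at z = 3.2 is a subset of the cross-section at z = 0.2.

entirely on top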